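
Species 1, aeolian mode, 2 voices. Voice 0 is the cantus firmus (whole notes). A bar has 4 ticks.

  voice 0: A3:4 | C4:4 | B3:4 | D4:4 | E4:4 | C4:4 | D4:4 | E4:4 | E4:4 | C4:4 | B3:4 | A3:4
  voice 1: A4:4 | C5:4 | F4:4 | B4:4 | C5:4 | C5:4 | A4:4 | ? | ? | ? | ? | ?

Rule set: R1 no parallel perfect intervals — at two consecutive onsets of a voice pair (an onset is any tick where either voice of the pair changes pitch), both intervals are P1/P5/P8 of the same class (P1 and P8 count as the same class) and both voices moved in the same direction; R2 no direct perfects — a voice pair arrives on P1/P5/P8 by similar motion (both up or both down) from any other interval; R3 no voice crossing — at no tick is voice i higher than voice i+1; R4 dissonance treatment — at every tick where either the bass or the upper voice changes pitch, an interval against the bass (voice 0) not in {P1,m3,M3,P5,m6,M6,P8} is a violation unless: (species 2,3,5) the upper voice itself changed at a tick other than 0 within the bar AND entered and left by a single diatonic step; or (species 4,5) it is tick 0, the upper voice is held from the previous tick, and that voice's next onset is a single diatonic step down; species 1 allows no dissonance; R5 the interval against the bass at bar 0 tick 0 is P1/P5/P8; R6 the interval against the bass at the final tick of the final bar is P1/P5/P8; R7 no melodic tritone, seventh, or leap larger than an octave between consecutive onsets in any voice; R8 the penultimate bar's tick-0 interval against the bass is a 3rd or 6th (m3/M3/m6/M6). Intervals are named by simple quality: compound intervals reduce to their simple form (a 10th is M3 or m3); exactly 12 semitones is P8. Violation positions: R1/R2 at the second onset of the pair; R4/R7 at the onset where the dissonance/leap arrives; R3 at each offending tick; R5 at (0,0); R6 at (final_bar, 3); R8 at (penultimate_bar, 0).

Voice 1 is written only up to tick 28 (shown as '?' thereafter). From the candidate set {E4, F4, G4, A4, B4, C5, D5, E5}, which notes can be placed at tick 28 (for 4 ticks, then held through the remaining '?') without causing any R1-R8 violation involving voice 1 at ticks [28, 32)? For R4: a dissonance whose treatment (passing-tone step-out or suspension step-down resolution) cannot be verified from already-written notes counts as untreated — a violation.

{C5, E4, G4}

E4: legal
F4: violates R4
G4: legal
A4: violates R4
B4: violates R1
C5: legal
D5: violates R4
E5: violates R2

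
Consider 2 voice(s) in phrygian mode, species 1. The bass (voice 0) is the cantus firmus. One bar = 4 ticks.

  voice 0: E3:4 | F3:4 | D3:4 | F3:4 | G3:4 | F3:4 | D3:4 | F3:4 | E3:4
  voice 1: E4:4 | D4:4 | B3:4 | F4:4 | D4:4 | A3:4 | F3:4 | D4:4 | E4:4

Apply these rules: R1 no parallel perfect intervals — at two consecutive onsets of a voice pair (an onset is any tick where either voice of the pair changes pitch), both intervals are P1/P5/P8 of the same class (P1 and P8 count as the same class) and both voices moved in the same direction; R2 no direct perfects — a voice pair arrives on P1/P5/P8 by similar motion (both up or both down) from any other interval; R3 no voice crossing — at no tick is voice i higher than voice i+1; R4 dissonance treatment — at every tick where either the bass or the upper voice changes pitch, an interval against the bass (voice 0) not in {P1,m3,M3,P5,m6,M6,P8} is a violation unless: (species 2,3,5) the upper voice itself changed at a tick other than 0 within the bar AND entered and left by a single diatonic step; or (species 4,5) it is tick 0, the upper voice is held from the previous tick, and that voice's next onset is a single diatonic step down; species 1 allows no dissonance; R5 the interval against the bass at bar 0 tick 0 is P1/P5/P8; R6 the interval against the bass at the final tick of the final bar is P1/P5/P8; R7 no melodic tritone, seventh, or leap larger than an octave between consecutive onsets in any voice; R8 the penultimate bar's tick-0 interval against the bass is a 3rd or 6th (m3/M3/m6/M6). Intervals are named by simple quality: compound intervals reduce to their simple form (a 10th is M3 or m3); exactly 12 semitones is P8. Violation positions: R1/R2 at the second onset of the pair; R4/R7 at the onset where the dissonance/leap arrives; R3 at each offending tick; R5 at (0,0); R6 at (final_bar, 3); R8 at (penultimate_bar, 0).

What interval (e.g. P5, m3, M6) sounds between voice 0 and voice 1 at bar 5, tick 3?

M3

voice 0=F3 voice 1=A3 -> M3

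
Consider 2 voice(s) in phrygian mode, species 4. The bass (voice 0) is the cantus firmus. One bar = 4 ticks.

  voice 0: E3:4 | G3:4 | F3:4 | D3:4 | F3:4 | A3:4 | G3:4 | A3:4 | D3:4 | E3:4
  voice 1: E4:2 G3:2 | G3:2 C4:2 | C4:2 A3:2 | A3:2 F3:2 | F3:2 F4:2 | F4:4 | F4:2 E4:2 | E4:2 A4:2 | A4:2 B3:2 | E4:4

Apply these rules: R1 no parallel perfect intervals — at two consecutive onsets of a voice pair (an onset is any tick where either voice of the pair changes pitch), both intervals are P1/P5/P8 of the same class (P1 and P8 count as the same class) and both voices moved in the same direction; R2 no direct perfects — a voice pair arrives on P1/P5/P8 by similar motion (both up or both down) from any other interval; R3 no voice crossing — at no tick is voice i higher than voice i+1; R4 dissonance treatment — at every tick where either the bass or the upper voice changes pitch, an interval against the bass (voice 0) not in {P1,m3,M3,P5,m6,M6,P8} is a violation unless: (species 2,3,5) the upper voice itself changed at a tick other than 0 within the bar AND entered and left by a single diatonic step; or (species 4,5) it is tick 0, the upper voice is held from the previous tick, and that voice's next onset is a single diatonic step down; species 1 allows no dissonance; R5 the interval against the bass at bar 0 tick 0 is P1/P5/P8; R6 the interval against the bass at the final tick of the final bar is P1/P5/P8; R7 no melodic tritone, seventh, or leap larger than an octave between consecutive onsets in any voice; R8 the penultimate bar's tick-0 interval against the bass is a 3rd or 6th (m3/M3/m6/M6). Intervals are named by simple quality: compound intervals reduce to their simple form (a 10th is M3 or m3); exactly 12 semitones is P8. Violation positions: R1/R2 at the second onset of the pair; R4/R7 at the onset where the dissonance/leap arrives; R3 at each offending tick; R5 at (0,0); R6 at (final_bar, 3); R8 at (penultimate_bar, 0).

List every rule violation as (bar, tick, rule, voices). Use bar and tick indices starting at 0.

(1, 2, R4, (0, 1))
(8, 0, R8, (0, 1))
(8, 2, R7, (1,))
(9, 0, R2, (0, 1))

bar 0: v0=E3 v1=E4 downbeat P8
bar 1: v0=G3 v1=G3 downbeat P1
bar 2: v0=F3 v1=C4 downbeat P5
bar 3: v0=D3 v1=A3 downbeat P5
bar 4: v0=F3 v1=F3 downbeat P1
bar 5: v0=A3 v1=F4 downbeat m6
bar 6: v0=G3 v1=F4 downbeat m7
bar 7: v0=A3 v1=E4 downbeat P5
bar 8: v0=D3 v1=A4 downbeat P5
bar 9: v0=E3 v1=E4 downbeat P8
  -> R4 @ bar 1 tick 2 v(0, 1): G3/C4 P4 untreated
  -> R8 @ bar 8 tick 0 v(0, 1): penult P5 not 3rd/6th
  -> R7 @ bar 8 tick 2 v(1,): A4->B3 leap 10st
  -> R2 @ bar 9 tick 0 v(0, 1): D3/B3 M6 -> E3/E4 P8 similar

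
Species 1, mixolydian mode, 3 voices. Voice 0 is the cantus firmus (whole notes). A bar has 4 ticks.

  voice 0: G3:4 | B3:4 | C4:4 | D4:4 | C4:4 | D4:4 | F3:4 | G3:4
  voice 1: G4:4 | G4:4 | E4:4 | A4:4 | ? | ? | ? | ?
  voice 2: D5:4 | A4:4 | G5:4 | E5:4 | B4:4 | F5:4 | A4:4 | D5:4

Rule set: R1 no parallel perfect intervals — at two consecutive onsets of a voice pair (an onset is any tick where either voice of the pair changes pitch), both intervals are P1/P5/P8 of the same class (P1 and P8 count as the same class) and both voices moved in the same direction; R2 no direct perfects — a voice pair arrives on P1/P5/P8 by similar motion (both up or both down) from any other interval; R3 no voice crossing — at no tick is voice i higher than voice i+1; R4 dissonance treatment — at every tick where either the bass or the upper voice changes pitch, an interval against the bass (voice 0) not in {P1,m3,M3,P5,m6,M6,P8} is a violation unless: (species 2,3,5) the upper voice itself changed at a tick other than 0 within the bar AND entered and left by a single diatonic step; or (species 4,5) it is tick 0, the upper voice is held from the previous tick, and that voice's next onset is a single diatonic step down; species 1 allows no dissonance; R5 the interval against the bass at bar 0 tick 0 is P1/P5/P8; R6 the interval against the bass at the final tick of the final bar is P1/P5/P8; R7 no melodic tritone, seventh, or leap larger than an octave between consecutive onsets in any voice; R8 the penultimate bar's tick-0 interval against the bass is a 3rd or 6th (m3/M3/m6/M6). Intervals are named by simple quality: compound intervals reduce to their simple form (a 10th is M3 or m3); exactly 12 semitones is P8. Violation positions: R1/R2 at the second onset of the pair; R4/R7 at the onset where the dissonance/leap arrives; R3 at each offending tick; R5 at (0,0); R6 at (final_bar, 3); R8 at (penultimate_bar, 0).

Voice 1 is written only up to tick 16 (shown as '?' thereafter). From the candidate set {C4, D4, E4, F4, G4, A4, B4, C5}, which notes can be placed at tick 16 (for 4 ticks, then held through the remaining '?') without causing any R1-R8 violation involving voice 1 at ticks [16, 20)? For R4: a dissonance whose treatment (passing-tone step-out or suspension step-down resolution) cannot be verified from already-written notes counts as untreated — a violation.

C4: violates R2
D4: violates R4
E4: violates R1
F4: violates R4
G4: violates R1
A4: legal
B4: violates R4
C5: violates R3

{A4}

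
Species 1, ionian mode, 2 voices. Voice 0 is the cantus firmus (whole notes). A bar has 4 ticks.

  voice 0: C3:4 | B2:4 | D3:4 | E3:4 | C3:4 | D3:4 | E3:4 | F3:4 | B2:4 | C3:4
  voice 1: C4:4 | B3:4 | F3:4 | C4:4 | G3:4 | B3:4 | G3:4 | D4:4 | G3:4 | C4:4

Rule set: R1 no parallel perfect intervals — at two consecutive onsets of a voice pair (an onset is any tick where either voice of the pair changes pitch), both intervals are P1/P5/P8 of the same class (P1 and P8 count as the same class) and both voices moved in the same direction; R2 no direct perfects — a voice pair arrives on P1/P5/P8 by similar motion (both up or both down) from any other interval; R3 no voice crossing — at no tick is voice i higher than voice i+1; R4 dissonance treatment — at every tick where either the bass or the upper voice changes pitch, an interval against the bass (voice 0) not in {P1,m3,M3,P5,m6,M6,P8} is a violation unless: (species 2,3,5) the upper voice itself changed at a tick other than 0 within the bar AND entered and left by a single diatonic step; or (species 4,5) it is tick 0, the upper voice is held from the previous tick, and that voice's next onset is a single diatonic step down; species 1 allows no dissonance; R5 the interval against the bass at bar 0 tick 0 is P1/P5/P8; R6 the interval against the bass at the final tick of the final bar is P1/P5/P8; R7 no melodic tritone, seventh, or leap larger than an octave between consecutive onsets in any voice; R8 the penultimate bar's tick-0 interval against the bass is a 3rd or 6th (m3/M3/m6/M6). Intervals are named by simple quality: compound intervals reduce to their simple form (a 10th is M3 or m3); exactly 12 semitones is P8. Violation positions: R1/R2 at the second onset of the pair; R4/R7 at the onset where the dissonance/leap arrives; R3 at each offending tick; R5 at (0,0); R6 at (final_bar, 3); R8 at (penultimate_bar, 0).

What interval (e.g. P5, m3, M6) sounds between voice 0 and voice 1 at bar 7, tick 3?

M6

voice 0=F3 voice 1=D4 -> M6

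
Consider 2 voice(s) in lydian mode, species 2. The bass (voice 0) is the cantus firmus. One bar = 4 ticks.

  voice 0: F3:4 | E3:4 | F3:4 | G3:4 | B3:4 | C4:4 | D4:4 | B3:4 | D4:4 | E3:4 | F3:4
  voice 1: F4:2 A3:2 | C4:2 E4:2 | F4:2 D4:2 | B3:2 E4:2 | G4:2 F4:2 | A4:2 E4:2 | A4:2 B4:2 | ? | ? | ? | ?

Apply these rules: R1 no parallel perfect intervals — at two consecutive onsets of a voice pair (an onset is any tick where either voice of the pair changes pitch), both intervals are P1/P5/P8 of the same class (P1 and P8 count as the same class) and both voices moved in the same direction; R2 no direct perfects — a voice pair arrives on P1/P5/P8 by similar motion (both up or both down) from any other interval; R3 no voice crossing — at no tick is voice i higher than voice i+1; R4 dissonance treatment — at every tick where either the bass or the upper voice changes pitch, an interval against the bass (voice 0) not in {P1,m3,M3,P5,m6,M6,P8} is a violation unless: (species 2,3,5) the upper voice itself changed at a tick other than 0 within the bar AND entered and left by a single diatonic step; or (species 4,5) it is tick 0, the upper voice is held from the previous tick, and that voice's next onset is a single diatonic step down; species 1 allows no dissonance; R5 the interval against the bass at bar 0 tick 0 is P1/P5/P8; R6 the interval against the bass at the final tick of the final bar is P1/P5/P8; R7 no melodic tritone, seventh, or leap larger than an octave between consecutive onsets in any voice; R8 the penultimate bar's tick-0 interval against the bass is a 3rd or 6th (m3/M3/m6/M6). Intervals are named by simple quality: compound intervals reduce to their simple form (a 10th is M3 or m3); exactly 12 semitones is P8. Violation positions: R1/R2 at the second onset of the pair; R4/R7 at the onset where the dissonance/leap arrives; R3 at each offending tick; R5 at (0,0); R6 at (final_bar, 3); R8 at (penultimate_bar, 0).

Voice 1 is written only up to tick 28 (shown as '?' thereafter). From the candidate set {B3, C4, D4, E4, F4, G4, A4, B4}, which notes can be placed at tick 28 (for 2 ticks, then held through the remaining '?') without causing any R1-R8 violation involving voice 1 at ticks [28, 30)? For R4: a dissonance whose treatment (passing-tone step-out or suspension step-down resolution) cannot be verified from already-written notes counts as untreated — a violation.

{B4, D4, G4}

B3: violates R2
C4: violates R4,R7
D4: legal
E4: violates R4
F4: violates R4,R7
G4: legal
A4: violates R4
B4: legal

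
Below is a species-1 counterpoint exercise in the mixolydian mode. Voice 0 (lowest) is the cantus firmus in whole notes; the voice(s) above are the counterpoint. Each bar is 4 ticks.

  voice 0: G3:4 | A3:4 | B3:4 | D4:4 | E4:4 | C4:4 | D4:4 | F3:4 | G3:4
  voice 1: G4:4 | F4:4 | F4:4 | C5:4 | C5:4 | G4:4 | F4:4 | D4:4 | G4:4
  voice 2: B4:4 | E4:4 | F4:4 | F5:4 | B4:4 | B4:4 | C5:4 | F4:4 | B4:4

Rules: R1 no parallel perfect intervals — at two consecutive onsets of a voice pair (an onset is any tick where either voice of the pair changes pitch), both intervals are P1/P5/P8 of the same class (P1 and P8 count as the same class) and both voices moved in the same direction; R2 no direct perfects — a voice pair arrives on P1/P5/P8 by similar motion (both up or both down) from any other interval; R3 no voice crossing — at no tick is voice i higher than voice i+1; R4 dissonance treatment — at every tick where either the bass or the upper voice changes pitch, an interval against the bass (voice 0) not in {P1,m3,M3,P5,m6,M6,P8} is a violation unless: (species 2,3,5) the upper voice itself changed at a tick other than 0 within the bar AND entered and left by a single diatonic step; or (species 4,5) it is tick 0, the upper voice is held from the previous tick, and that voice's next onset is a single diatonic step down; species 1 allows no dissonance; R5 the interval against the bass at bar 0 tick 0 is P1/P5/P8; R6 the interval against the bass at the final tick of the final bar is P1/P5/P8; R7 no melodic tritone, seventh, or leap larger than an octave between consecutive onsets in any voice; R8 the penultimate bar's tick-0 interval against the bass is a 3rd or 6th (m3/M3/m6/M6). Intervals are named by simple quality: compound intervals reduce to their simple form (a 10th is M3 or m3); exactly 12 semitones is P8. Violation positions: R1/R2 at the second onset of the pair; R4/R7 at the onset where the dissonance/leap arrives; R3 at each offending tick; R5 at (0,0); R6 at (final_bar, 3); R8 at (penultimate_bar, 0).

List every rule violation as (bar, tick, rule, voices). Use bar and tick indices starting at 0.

(0, 0, R5, (0, 2))
(1, 0, R3, (1, 2))
(1, 1, R3, (1, 2))
(1, 2, R3, (1, 2))
(1, 3, R3, (1, 2))
(2, 0, R4, (0, 1))
(2, 0, R4, (0, 2))
(3, 0, R4, (0, 1))
(4, 0, R3, (1, 2))
(4, 0, R7, (2,))
(4, 1, R3, (1, 2))
(4, 2, R3, (1, 2))
(4, 3, R3, (1, 2))
(5, 0, R2, (0, 1))
(5, 0, R4, (0, 2))
(6, 0, R4, (0, 2))
(7, 0, R2, (0, 2))
(7, 0, R8, (0, 2))
(8, 0, R2, (0, 1))
(8, 0, R7, (2,))
(8, 3, R6, (0, 2))

bar 0: v0=G3 v1=G4 v2=B4 downbeat M3
bar 1: v0=A3 v1=F4 v2=E4 downbeat P5
bar 2: v0=B3 v1=F4 v2=F4 downbeat TT
bar 3: v0=D4 v1=C5 v2=F5 downbeat m3
bar 4: v0=E4 v1=C5 v2=B4 downbeat P5
bar 5: v0=C4 v1=G4 v2=B4 downbeat M7
bar 6: v0=D4 v1=F4 v2=C5 downbeat m7
bar 7: v0=F3 v1=D4 v2=F4 downbeat P8
bar 8: v0=G3 v1=G4 v2=B4 downbeat M3
  -> R5 @ bar 0 tick 0 v(0, 2): opens on M3
  -> R3 @ bar 1 tick 0 v(1, 2): F4 above E4
  -> R3 @ bar 1 tick 1 v(1, 2): F4 above E4
  -> R3 @ bar 1 tick 2 v(1, 2): F4 above E4
  -> R3 @ bar 1 tick 3 v(1, 2): F4 above E4
  -> R4 @ bar 2 tick 0 v(0, 1): B3/F4 TT untreated
  -> R4 @ bar 2 tick 0 v(0, 2): B3/F4 TT untreated
  -> R4 @ bar 3 tick 0 v(0, 1): D4/C5 m7 untreated
  -> R3 @ bar 4 tick 0 v(1, 2): C5 above B4
  -> R7 @ bar 4 tick 0 v(2,): F5->B4 leap 6st
  -> R3 @ bar 4 tick 1 v(1, 2): C5 above B4
  -> R3 @ bar 4 tick 2 v(1, 2): C5 above B4
  -> R3 @ bar 4 tick 3 v(1, 2): C5 above B4
  -> R2 @ bar 5 tick 0 v(0, 1): E4/C5 m6 -> C4/G4 P5 similar
  -> R4 @ bar 5 tick 0 v(0, 2): C4/B4 M7 untreated
  -> R4 @ bar 6 tick 0 v(0, 2): D4/C5 m7 untreated
  -> R2 @ bar 7 tick 0 v(0, 2): D4/C5 m7 -> F3/F4 P8 similar
  -> R8 @ bar 7 tick 0 v(0, 2): penult P8 not 3rd/6th
  -> R2 @ bar 8 tick 0 v(0, 1): F3/D4 M6 -> G3/G4 P8 similar
  -> R7 @ bar 8 tick 0 v(2,): F4->B4 leap 6st
  -> R6 @ bar 8 tick 3 v(0, 2): closes on M3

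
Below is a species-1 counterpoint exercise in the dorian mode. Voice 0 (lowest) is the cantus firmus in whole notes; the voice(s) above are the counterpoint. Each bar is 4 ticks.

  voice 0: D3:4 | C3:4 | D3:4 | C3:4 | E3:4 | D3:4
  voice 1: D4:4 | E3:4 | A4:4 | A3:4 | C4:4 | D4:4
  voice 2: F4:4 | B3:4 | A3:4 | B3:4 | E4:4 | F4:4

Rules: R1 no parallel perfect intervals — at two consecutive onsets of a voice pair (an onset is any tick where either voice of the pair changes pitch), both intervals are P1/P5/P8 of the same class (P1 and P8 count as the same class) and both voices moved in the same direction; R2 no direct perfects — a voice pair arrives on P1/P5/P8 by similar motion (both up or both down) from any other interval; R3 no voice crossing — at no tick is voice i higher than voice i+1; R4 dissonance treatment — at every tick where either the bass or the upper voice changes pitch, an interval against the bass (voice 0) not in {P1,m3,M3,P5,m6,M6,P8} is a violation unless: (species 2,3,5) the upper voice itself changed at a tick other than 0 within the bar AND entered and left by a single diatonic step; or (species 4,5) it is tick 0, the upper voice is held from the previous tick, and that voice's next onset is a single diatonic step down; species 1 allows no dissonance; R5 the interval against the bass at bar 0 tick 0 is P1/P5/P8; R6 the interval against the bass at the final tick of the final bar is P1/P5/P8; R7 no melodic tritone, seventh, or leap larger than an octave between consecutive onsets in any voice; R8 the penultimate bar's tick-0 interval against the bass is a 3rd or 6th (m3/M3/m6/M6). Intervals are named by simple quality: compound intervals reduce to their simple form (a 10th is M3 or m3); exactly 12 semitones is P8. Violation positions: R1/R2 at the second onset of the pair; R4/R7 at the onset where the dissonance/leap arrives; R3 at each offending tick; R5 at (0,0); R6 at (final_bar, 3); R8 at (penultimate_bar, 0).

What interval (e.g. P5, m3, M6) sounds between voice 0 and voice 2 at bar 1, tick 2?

voice 0=C3 voice 2=B3 -> M7

M7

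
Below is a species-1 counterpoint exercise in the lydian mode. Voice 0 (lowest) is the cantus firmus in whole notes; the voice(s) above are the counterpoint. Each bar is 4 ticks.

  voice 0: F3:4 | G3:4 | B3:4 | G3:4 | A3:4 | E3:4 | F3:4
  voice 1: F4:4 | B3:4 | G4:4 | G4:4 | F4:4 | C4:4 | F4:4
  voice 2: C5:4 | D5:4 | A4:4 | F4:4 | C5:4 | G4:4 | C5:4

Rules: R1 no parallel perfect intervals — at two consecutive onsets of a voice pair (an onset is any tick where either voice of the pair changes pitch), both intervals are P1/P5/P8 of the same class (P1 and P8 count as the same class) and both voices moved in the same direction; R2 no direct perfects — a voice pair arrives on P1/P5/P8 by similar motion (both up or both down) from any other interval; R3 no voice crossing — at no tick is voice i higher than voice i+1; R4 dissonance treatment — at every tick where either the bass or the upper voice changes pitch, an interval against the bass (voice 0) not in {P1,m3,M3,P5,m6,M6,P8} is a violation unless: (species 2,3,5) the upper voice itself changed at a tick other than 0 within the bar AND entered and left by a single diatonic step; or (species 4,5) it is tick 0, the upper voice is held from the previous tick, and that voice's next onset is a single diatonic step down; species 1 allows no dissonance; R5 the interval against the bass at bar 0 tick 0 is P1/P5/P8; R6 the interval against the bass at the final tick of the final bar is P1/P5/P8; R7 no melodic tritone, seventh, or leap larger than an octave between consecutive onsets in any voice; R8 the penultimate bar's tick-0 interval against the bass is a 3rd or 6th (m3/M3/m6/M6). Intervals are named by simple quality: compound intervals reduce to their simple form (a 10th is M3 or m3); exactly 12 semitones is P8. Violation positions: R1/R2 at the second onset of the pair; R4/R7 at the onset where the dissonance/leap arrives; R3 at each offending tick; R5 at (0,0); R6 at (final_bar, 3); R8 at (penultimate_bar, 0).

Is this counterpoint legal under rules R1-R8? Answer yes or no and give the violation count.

bar 0: v0=F3 v1=F4 v2=C5 (P5)
bar 1: v0=G3 v1=B3 v2=D5 (P5)
bar 2: v0=B3 v1=G4 v2=A4 (m7)
bar 3: v0=G3 v1=G4 v2=F4 (m7)
bar 4: v0=A3 v1=F4 v2=C5 (m3)
bar 5: v0=E3 v1=C4 v2=G4 (m3)
bar 6: v0=F3 v1=F4 v2=C5 (P5)
  R1 @ bar1.0: F3/C5 P5 -> G3/D5 P5 similar
  R7 @ bar1.0: F4->B3 leap 6st
  R4 @ bar2.0: B3/A4 m7 untreated
  R3 @ bar3.0: G4 above F4
  R4 @ bar3.0: G3/F4 m7 untreated
  R3 @ bar3.1: G4 above F4
  R3 @ bar3.2: G4 above F4
  R3 @ bar3.3: G4 above F4
  R1 @ bar5.0: F4/C5 P5 -> C4/G4 P5 similar
  R1 @ bar6.0: C4/G4 P5 -> F4/C5 P5 similar
  R2 @ bar6.0: E3/C4 m6 -> F3/F4 P8 similar
  R2 @ bar6.0: E3/G4 m3 -> F3/C5 P5 similar

No (12 violations)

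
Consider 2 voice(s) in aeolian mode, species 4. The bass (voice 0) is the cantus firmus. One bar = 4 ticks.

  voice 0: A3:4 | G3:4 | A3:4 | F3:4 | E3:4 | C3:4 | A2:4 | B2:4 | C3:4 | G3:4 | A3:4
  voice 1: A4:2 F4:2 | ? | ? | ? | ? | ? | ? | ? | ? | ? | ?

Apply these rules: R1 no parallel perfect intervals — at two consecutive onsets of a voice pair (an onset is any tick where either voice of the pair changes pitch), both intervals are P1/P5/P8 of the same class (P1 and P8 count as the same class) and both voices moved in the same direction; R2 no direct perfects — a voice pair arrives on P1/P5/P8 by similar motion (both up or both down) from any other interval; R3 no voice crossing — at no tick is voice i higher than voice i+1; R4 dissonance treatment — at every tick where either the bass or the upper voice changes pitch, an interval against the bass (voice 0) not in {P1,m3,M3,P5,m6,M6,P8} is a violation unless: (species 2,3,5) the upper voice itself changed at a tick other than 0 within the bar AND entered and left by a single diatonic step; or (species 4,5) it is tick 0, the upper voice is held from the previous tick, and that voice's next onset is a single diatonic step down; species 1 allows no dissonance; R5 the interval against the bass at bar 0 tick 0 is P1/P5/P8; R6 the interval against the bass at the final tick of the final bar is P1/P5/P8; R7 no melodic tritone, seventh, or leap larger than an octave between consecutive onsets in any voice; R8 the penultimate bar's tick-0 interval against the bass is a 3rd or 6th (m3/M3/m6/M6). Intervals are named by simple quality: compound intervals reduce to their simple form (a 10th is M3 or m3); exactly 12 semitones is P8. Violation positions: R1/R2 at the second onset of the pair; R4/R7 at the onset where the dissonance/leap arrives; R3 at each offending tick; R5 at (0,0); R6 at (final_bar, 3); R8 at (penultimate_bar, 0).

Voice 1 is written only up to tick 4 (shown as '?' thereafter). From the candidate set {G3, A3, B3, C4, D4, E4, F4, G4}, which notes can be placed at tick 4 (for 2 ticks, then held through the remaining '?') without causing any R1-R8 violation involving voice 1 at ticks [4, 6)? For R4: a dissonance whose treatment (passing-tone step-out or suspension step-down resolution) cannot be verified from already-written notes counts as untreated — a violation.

G3: violates R2,R7
A3: violates R4
B3: violates R7
C4: violates R4
D4: violates R2
E4: legal
F4: violates R4
G4: legal

{E4, G4}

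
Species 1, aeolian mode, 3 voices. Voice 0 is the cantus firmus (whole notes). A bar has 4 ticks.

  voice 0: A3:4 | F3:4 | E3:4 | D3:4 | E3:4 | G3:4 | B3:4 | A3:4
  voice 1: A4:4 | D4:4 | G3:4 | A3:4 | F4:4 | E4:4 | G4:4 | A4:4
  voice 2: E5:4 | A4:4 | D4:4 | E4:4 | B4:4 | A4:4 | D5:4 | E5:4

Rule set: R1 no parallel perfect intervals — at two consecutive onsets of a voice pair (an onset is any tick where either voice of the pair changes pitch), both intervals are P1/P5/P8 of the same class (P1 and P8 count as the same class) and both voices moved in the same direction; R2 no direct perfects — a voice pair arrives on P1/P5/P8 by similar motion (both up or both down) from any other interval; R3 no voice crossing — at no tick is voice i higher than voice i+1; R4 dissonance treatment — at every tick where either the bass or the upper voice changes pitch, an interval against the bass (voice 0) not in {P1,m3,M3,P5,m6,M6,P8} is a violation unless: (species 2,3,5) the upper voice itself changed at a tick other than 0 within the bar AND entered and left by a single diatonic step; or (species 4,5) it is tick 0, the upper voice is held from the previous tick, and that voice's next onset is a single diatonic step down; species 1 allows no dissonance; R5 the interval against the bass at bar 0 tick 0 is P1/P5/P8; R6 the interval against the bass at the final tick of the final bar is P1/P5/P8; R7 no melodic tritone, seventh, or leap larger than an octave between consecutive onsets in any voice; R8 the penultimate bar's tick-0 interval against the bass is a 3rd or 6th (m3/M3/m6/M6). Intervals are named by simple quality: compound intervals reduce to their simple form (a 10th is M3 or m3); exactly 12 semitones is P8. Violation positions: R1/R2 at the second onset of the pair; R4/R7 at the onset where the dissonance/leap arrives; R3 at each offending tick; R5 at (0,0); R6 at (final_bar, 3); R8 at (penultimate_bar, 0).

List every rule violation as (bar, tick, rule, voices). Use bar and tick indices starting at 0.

(1, 0, R1, (1, 2))
(2, 0, R1, (1, 2))
(2, 0, R4, (0, 2))
(3, 0, R1, (1, 2))
(3, 0, R4, (0, 2))
(4, 0, R2, (0, 2))
(4, 0, R4, (0, 1))
(5, 0, R4, (0, 2))
(6, 0, R2, (1, 2))
(7, 0, R1, (1, 2))

bar 0: v0=A3 v1=A4 v2=E5 downbeat P5
bar 1: v0=F3 v1=D4 v2=A4 downbeat M3
bar 2: v0=E3 v1=G3 v2=D4 downbeat m7
bar 3: v0=D3 v1=A3 v2=E4 downbeat M2
bar 4: v0=E3 v1=F4 v2=B4 downbeat P5
bar 5: v0=G3 v1=E4 v2=A4 downbeat M2
bar 6: v0=B3 v1=G4 v2=D5 downbeat m3
bar 7: v0=A3 v1=A4 v2=E5 downbeat P5
  -> R1 @ bar 1 tick 0 v(1, 2): A4/E5 P5 -> D4/A4 P5 similar
  -> R1 @ bar 2 tick 0 v(1, 2): D4/A4 P5 -> G3/D4 P5 similar
  -> R4 @ bar 2 tick 0 v(0, 2): E3/D4 m7 untreated
  -> R1 @ bar 3 tick 0 v(1, 2): G3/D4 P5 -> A3/E4 P5 similar
  -> R4 @ bar 3 tick 0 v(0, 2): D3/E4 M2 untreated
  -> R2 @ bar 4 tick 0 v(0, 2): D3/E4 M2 -> E3/B4 P5 similar
  -> R4 @ bar 4 tick 0 v(0, 1): E3/F4 m2 untreated
  -> R4 @ bar 5 tick 0 v(0, 2): G3/A4 M2 untreated
  -> R2 @ bar 6 tick 0 v(1, 2): E4/A4 P4 -> G4/D5 P5 similar
  -> R1 @ bar 7 tick 0 v(1, 2): G4/D5 P5 -> A4/E5 P5 similar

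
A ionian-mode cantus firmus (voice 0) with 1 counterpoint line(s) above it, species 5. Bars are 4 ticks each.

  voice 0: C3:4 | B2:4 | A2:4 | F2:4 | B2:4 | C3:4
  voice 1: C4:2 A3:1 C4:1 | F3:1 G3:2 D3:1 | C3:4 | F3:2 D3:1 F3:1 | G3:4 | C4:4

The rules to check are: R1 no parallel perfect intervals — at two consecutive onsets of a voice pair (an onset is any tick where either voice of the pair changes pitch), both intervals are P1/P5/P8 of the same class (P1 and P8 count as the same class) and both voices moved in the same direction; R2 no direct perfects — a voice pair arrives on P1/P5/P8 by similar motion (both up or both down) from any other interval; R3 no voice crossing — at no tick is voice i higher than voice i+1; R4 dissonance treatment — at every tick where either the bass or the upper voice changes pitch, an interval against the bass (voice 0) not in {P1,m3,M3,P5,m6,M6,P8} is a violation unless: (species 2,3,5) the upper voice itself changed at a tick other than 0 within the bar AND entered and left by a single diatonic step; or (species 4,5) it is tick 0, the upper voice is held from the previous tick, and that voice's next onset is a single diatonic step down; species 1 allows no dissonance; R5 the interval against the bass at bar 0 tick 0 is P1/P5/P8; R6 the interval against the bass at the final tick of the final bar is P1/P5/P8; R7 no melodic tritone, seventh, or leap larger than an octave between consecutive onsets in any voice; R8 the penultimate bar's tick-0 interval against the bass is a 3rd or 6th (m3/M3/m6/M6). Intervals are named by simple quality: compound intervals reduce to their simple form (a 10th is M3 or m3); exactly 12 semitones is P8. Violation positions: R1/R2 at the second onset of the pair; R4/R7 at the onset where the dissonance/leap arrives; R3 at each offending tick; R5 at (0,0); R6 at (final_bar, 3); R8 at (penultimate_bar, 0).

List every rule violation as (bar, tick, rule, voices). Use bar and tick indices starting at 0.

bar 0: v0=C3 v1=C4 downbeat P8
bar 1: v0=B2 v1=F3 downbeat TT
bar 2: v0=A2 v1=C3 downbeat m3
bar 3: v0=F2 v1=F3 downbeat P8
bar 4: v0=B2 v1=G3 downbeat m6
bar 5: v0=C3 v1=C4 downbeat P8
  -> R4 @ bar 1 tick 0 v(0, 1): B2/F3 TT untreated
  -> R7 @ bar 4 tick 0 v(0,): F2->B2 leap 6st
  -> R2 @ bar 5 tick 0 v(0, 1): B2/G3 m6 -> C3/C4 P8 similar

(1, 0, R4, (0, 1))
(4, 0, R7, (0,))
(5, 0, R2, (0, 1))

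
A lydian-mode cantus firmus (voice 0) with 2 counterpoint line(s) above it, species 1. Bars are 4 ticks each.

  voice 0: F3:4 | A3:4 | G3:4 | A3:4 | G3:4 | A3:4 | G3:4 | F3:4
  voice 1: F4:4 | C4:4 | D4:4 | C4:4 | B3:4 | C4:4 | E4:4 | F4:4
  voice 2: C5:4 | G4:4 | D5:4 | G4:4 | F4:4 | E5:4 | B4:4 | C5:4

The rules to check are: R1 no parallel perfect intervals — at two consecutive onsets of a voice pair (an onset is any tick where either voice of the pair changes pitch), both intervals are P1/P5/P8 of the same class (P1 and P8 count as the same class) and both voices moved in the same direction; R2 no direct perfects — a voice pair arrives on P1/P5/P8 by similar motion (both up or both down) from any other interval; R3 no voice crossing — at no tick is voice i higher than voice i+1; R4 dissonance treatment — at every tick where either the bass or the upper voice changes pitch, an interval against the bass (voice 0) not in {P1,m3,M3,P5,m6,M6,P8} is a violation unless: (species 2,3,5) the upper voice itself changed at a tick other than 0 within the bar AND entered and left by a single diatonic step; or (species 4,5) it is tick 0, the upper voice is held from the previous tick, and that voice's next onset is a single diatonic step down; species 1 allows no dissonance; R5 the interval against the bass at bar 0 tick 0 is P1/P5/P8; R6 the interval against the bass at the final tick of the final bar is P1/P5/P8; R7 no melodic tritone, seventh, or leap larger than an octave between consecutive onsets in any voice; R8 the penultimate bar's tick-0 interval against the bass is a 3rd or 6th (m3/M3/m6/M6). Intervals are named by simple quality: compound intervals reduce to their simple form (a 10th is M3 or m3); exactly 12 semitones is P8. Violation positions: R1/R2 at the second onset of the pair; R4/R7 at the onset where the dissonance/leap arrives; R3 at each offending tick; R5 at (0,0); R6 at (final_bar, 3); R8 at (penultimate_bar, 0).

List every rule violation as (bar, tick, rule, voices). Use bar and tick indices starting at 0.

bar 0: v0=F3 v1=F4 v2=C5 downbeat P5
bar 1: v0=A3 v1=C4 v2=G4 downbeat m7
bar 2: v0=G3 v1=D4 v2=D5 downbeat P5
bar 3: v0=A3 v1=C4 v2=G4 downbeat m7
bar 4: v0=G3 v1=B3 v2=F4 downbeat m7
bar 5: v0=A3 v1=C4 v2=E5 downbeat P5
bar 6: v0=G3 v1=E4 v2=B4 downbeat M3
bar 7: v0=F3 v1=F4 v2=C5 downbeat P5
  -> R1 @ bar 1 tick 0 v(1, 2): F4/C5 P5 -> C4/G4 P5 similar
  -> R4 @ bar 1 tick 0 v(0, 2): A3/G4 m7 untreated
  -> R2 @ bar 2 tick 0 v(1, 2): C4/G4 P5 -> D4/D5 P8 similar
  -> R2 @ bar 3 tick 0 v(1, 2): D4/D5 P8 -> C4/G4 P5 similar
  -> R4 @ bar 3 tick 0 v(0, 2): A3/G4 m7 untreated
  -> R4 @ bar 4 tick 0 v(0, 2): G3/F4 m7 untreated
  -> R2 @ bar 5 tick 0 v(0, 2): G3/F4 m7 -> A3/E5 P5 similar
  -> R7 @ bar 5 tick 0 v(2,): F4->E5 leap 11st
  -> R1 @ bar 7 tick 0 v(1, 2): E4/B4 P5 -> F4/C5 P5 similar

(1, 0, R1, (1, 2))
(1, 0, R4, (0, 2))
(2, 0, R2, (1, 2))
(3, 0, R2, (1, 2))
(3, 0, R4, (0, 2))
(4, 0, R4, (0, 2))
(5, 0, R2, (0, 2))
(5, 0, R7, (2,))
(7, 0, R1, (1, 2))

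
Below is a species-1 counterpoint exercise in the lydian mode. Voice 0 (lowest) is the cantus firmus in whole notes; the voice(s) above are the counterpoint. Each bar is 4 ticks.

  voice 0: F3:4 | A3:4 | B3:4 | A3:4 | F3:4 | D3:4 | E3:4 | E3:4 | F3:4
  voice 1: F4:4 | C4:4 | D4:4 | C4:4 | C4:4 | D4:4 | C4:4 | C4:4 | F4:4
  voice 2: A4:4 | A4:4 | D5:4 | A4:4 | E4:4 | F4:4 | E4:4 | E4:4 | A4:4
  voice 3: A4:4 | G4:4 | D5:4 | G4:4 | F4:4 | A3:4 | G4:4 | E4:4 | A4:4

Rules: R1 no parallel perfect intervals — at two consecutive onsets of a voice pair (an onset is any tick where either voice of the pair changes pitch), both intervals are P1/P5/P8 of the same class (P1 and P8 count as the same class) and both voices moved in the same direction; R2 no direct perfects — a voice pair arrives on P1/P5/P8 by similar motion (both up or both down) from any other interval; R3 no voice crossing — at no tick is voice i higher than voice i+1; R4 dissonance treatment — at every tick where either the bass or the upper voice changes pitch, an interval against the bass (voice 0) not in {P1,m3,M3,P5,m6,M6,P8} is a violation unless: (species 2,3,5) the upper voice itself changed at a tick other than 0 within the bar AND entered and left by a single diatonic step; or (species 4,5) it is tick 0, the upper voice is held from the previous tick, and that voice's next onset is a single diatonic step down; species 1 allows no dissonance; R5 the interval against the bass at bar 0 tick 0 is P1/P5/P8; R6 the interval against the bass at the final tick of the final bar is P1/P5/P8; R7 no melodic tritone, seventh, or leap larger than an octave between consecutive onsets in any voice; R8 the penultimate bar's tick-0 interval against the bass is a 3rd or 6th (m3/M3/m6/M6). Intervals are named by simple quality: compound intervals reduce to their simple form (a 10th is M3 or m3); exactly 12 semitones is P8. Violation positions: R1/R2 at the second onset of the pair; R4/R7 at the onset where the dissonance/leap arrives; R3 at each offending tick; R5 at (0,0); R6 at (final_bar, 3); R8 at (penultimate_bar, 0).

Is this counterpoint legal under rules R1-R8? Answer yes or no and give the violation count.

bar 0: v0=F3 v1=F4 v2=A4 v3=A4 (M3)
bar 1: v0=A3 v1=C4 v2=A4 v3=G4 (m7)
bar 2: v0=B3 v1=D4 v2=D5 v3=D5 (m3)
bar 3: v0=A3 v1=C4 v2=A4 v3=G4 (m7)
bar 4: v0=F3 v1=C4 v2=E4 v3=F4 (P8)
bar 5: v0=D3 v1=D4 v2=F4 v3=A3 (P5)
bar 6: v0=E3 v1=C4 v2=E4 v3=G4 (m3)
bar 7: v0=E3 v1=C4 v2=E4 v3=E4 (P8)
bar 8: v0=F3 v1=F4 v2=A4 v3=A4 (M3)
  R5 @ bar0.0: opens on M3
  R5 @ bar0.0: opens on M3
  R2 @ bar1.0: F4/A4 M3 -> C4/G4 P5 similar
  R3 @ bar1.0: A4 above G4
  R4 @ bar1.0: A3/G4 m7 untreated
  R3 @ bar1.1: A4 above G4
  R3 @ bar1.2: A4 above G4
  R3 @ bar1.3: A4 above G4
  R2 @ bar2.0: C4/A4 M6 -> D4/D5 P8 similar
  R2 @ bar2.0: C4/G4 P5 -> D4/D5 P8 similar
  R2 @ bar2.0: A4/G4 M2 -> D5/D5 P1 similar
  R2 @ bar3.0: B3/D5 m3 -> A3/A4 P8 similar
  R2 @ bar3.0: D4/D5 P8 -> C4/G4 P5 similar
  R3 @ bar3.0: A4 above G4
  R4 @ bar3.0: A3/G4 m7 untreated
  R3 @ bar3.1: A4 above G4
  R3 @ bar3.2: A4 above G4
  R3 @ bar3.3: A4 above G4
  R2 @ bar4.0: A3/G4 m7 -> F3/F4 P8 similar
  R4 @ bar4.0: F3/E4 M7 untreated
  R2 @ bar5.0: F3/F4 P8 -> D3/A3 P5 similar
  R3 @ bar5.0: F4 above A3
  R3 @ bar5.1: F4 above A3
  R3 @ bar5.2: F4 above A3
  R3 @ bar5.3: F4 above A3
  R7 @ bar6.0: A3->G4 leap 10st
  R8 @ bar7.0: penult P8 not 3rd/6th
  R8 @ bar7.0: penult P8 not 3rd/6th
  R1 @ bar8.0: E4/E4 P1 -> A4/A4 P1 similar
  R2 @ bar8.0: E3/C4 m6 -> F3/F4 P8 similar
  R6 @ bar8.3: closes on M3
  R6 @ bar8.3: closes on M3

No (32 violations)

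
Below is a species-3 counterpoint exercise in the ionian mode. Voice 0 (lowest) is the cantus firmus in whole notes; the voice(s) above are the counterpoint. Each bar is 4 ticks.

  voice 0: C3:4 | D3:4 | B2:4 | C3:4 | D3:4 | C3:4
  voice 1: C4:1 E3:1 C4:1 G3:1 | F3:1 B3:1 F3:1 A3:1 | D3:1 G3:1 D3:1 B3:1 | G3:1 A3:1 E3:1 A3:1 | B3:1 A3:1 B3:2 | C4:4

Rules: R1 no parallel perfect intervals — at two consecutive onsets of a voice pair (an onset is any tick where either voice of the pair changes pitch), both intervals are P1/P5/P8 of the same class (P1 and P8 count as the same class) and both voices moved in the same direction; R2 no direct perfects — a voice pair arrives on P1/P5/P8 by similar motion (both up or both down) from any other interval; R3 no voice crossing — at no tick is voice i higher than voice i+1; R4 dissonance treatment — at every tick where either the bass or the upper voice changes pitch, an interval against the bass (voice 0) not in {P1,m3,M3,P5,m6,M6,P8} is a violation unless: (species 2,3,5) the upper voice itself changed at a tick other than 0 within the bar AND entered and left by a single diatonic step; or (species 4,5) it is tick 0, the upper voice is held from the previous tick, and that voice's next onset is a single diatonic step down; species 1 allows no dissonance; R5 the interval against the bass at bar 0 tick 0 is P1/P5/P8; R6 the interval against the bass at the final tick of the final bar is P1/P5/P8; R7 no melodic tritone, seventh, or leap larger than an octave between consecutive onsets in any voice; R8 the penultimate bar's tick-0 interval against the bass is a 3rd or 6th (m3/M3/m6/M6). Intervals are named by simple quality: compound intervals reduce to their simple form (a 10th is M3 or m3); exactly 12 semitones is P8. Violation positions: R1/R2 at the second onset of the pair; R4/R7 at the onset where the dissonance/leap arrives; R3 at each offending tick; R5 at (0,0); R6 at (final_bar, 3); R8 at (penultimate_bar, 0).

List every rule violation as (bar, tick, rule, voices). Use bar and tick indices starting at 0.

bar 0: v0=C3 v1=C4 downbeat P8
bar 1: v0=D3 v1=F3 downbeat m3
bar 2: v0=B2 v1=D3 downbeat m3
bar 3: v0=C3 v1=G3 downbeat P5
bar 4: v0=D3 v1=B3 downbeat M6
bar 5: v0=C3 v1=C4 downbeat P8
  -> R7 @ bar 1 tick 1 v(1,): F3->B3 leap 6st
  -> R7 @ bar 1 tick 2 v(1,): B3->F3 leap 6st

(1, 1, R7, (1,))
(1, 2, R7, (1,))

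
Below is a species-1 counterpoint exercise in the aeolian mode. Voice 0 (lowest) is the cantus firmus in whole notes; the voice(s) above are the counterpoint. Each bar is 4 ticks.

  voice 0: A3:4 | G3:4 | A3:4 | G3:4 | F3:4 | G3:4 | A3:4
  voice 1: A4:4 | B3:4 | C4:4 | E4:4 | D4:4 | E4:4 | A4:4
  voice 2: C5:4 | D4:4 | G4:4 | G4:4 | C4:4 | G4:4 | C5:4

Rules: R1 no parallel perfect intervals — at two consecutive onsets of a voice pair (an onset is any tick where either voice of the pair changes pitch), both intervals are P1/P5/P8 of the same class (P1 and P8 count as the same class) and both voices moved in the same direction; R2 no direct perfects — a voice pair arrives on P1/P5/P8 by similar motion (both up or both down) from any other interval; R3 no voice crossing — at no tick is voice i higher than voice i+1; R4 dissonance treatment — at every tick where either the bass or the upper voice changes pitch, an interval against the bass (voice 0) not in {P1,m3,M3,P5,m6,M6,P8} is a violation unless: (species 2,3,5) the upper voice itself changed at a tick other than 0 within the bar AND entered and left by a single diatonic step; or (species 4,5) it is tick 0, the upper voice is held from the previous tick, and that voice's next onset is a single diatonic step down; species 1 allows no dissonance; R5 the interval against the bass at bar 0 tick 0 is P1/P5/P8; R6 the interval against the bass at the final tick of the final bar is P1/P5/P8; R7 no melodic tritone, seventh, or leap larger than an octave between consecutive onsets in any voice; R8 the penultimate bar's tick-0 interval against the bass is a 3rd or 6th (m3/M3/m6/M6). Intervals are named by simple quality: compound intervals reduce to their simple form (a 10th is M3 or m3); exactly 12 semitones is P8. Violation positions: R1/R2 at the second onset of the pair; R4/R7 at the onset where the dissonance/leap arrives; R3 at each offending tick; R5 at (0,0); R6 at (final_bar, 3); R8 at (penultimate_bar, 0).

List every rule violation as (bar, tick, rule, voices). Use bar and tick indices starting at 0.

bar 0: v0=A3 v1=A4 v2=C5 downbeat m3
bar 1: v0=G3 v1=B3 v2=D4 downbeat P5
bar 2: v0=A3 v1=C4 v2=G4 downbeat m7
bar 3: v0=G3 v1=E4 v2=G4 downbeat P8
bar 4: v0=F3 v1=D4 v2=C4 downbeat P5
bar 5: v0=G3 v1=E4 v2=G4 downbeat P8
bar 6: v0=A3 v1=A4 v2=C5 downbeat m3
  -> R5 @ bar 0 tick 0 v(0, 2): opens on m3
  -> R2 @ bar 1 tick 0 v(0, 2): A3/C5 m3 -> G3/D4 P5 similar
  -> R7 @ bar 1 tick 0 v(1,): A4->B3 leap 10st
  -> R7 @ bar 1 tick 0 v(2,): C5->D4 leap 10st
  -> R2 @ bar 2 tick 0 v(1, 2): B3/D4 m3 -> C4/G4 P5 similar
  -> R4 @ bar 2 tick 0 v(0, 2): A3/G4 m7 untreated
  -> R2 @ bar 4 tick 0 v(0, 2): G3/G4 P8 -> F3/C4 P5 similar
  -> R3 @ bar 4 tick 0 v(1, 2): D4 above C4
  -> R3 @ bar 4 tick 1 v(1, 2): D4 above C4
  -> R3 @ bar 4 tick 2 v(1, 2): D4 above C4
  -> R3 @ bar 4 tick 3 v(1, 2): D4 above C4
  -> R2 @ bar 5 tick 0 v(0, 2): F3/C4 P5 -> G3/G4 P8 similar
  -> R8 @ bar 5 tick 0 v(0, 2): penult P8 not 3rd/6th
  -> R2 @ bar 6 tick 0 v(0, 1): G3/E4 M6 -> A3/A4 P8 similar
  -> R6 @ bar 6 tick 3 v(0, 2): closes on m3

(0, 0, R5, (0, 2))
(1, 0, R2, (0, 2))
(1, 0, R7, (1,))
(1, 0, R7, (2,))
(2, 0, R2, (1, 2))
(2, 0, R4, (0, 2))
(4, 0, R2, (0, 2))
(4, 0, R3, (1, 2))
(4, 1, R3, (1, 2))
(4, 2, R3, (1, 2))
(4, 3, R3, (1, 2))
(5, 0, R2, (0, 2))
(5, 0, R8, (0, 2))
(6, 0, R2, (0, 1))
(6, 3, R6, (0, 2))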